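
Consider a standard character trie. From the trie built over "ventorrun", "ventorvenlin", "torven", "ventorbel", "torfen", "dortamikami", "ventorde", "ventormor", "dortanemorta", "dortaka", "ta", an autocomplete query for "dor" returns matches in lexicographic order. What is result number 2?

Words with prefix "dor", in lexicographic order: "dortaka", "dortamikami", "dortanemorta"
Position 2: dortamikami

dortamikami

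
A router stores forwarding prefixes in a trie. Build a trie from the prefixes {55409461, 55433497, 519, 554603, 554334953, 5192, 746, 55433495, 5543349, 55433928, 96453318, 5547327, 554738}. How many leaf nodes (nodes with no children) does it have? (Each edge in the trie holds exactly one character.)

Leaves are exactly the stored words that no other stored word extends.
Those words: "5192", "55409461", "554334953", "55433497", "55433928", "554603", "5547327", "554738", "746", "96453318"
Leaf count: 10

10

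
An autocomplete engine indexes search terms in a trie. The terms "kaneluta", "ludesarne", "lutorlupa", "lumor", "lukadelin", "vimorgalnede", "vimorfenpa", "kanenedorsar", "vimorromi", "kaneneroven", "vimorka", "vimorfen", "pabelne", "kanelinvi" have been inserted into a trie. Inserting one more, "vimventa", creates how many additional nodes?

5

Walking "vimventa" from the root, the first 3 characters ("vim") follow existing edges; "v" is the first miss.
Each of the 5 remaining characters creates one node.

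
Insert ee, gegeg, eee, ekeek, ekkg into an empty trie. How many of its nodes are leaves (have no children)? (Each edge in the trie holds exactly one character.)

4

Leaves are exactly the stored words that no other stored word extends.
Those words: "eee", "ekeek", "ekkg", "gegeg"
Leaf count: 4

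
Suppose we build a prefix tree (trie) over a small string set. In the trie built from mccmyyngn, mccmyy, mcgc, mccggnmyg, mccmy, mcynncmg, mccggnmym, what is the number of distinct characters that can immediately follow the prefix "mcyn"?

1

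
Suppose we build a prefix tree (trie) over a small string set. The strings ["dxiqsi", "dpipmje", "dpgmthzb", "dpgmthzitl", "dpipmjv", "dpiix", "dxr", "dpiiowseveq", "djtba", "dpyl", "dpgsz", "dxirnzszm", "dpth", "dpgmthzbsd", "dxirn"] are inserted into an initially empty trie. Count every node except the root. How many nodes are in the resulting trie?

Count nodes per top-level branch (shared prefixes stored once):
  'd'-branch (djtba, dpgmthzb, dpgmthzbsd, dpgmthzitl, dpgsz, dpiiowseveq, dpiix, dpipmje, dpipmjv, dpth, dpyl, dxiqsi, dxirn, dxirnzszm, dxr): 50 nodes
Sum: 50

50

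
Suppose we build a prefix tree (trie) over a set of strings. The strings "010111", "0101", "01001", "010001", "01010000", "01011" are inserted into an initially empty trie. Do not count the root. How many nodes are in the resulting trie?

14

Trie structure (* marks end of a word):
(root)
└─ 0
   └─ 1
      └─ 0
         ├─ 0
         │  ├─ 0
         │  │  └─ 1 *
         │  └─ 1 *
         └─ 1 *
            ├─ 0
            │  └─ 0
            │     └─ 0
            │        └─ 0 *
            └─ 1 *
               └─ 1 *
Counting every labelled node above: 14.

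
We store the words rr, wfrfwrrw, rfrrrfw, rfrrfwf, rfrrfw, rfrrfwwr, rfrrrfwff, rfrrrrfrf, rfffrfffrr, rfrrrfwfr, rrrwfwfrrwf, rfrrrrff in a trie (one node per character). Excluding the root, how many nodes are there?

For each word, the new-node count is its length minus the longest prefix already in the trie:
  "rr" → 2 new (r, r)
  "wfrfwrrw" → 8 new (w, f, r, f, w, r, r, w)
  "rfrrrfw" → prefix "r" already present; 6 new (f, r, r, r, f, w)
  "rfrrfwf" → prefix "rfrr" already present; 3 new (f, w, f)
  "rfrrfw" → prefix "rfrrfw" already present; 0 new (none)
  "rfrrfwwr" → prefix "rfrrfw" already present; 2 new (w, r)
  "rfrrrfwff" → prefix "rfrrrfw" already present; 2 new (f, f)
  "rfrrrrfrf" → prefix "rfrrr" already present; 4 new (r, f, r, f)
  "rfffrfffrr" → prefix "rf" already present; 8 new (f, f, r, f, f, f, r, r)
  "rfrrrfwfr" → prefix "rfrrrfwf" already present; 1 new (r)
  "rrrwfwfrrwf" → prefix "rr" already present; 9 new (r, w, f, w, f, r, r, w, f)
  "rfrrrrff" → prefix "rfrrrrf" already present; 1 new (f)
Total nodes = 2 + 8 + 6 + 3 + 0 + 2 + 2 + 4 + 8 + 1 + 9 + 1 = 46

46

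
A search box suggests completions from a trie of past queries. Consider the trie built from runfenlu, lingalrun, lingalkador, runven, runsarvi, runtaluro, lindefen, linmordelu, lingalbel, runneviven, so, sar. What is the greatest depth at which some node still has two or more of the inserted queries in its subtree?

6

Equivalently: take the maximum, over all pairs, of their longest common prefix length.
"lingalbel" and "lingalkador" agree on "lingal" (6 characters) before diverging; nothing deeper is shared.
Longest shared-prefix length: 6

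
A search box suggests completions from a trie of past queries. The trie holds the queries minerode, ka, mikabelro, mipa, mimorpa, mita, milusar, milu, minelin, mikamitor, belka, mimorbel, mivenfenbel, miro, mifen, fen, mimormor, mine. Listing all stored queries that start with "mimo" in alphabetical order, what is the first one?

mimorbel

DFS of the "mimo" subtree visits, in order: "mimorbel", "mimormor", "mimorpa"
Position 1: mimorbel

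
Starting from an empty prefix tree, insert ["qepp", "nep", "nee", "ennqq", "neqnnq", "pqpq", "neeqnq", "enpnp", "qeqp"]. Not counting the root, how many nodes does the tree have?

Trie structure (* marks end of a word):
(root)
├─ e
│  └─ n
│     ├─ n
│     │  └─ q
│     │     └─ q *
│     └─ p
│        └─ n
│           └─ p *
├─ n
│  └─ e
│     ├─ e *
│     │  └─ q
│     │     └─ n
│     │        └─ q *
│     ├─ p *
│     └─ q
│        └─ n
│           └─ n
│              └─ q *
├─ p
│  └─ q
│     └─ p
│        └─ q *
└─ q
   └─ e
      ├─ p
      │  └─ p *
      └─ q
         └─ p *
Counting every labelled node above: 29.

29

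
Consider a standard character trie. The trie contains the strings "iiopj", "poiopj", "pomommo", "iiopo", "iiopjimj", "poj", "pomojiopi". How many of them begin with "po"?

Traverse to the node for "po", then collect every word in that subtree.
Matches: "poiopj", "poj", "pomojiopi", "pomommo"
Count: 4

4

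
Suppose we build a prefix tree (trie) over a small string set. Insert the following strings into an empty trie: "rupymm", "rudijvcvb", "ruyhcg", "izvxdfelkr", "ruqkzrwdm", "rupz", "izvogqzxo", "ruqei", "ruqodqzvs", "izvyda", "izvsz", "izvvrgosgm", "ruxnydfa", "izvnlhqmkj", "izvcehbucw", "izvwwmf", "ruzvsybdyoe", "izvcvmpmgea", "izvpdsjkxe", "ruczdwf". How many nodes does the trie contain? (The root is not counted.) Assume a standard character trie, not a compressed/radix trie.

113

Trace insertions, counting only characters that open a new branch:
  "rupymm" → 6 new (r, u, p, y, m, m)
  "rudijvcvb" → prefix "ru" already present; 7 new (d, i, j, v, c, v, b)
  "ruyhcg" → prefix "ru" already present; 4 new (y, h, c, g)
  "izvxdfelkr" → 10 new (i, z, v, x, d, f, e, l, k, r)
  "ruqkzrwdm" → prefix "ru" already present; 7 new (q, k, z, r, w, d, m)
  "rupz" → prefix "rup" already present; 1 new (z)
  "izvogqzxo" → prefix "izv" already present; 6 new (o, g, q, z, x, o)
  "ruqei" → prefix "ruq" already present; 2 new (e, i)
  "ruqodqzvs" → prefix "ruq" already present; 6 new (o, d, q, z, v, s)
  "izvyda" → prefix "izv" already present; 3 new (y, d, a)
  "izvsz" → prefix "izv" already present; 2 new (s, z)
  "izvvrgosgm" → prefix "izv" already present; 7 new (v, r, g, o, s, g, m)
  "ruxnydfa" → prefix "ru" already present; 6 new (x, n, y, d, f, a)
  "izvnlhqmkj" → prefix "izv" already present; 7 new (n, l, h, q, m, k, j)
  "izvcehbucw" → prefix "izv" already present; 7 new (c, e, h, b, u, c, w)
  "izvwwmf" → prefix "izv" already present; 4 new (w, w, m, f)
  "ruzvsybdyoe" → prefix "ru" already present; 9 new (z, v, s, y, b, d, y, o, e)
  "izvcvmpmgea" → prefix "izvc" already present; 7 new (v, m, p, m, g, e, a)
  "izvpdsjkxe" → prefix "izv" already present; 7 new (p, d, s, j, k, x, e)
  "ruczdwf" → prefix "ru" already present; 5 new (c, z, d, w, f)
Total nodes = 6 + 7 + 4 + 10 + 7 + 1 + 6 + 2 + 6 + 3 + 2 + 7 + 6 + 7 + 7 + 4 + 9 + 7 + 7 + 5 = 113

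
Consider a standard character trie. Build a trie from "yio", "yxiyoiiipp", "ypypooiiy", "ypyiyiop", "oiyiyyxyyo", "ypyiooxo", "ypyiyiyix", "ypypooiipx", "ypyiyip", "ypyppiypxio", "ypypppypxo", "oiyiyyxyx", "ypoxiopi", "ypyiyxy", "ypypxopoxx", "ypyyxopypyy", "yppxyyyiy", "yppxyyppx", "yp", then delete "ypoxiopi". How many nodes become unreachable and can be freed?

After clearing the end-marker at "ypoxiopi", prune upward until reaching a node still needed by another word.
The suffix "oxiopi" (6 nodes) is used only by "ypoxiopi"; the node for "yp" still has the child "y", so pruning stops there.
Nodes removed: 6

6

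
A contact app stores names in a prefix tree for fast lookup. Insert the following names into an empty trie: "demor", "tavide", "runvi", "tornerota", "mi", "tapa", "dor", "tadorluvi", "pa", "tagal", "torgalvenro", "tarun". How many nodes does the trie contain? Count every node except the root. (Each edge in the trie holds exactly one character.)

53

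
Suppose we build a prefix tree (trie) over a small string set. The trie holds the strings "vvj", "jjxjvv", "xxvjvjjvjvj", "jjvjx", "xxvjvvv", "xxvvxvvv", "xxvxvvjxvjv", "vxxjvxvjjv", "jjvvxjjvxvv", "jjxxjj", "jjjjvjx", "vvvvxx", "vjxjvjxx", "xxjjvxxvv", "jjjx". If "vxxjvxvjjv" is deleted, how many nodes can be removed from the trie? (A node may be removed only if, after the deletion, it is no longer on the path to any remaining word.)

After clearing the end-marker at "vxxjvxvjjv", prune upward until reaching a node still needed by another word.
The suffix "xxjvxvjjv" (9 nodes) is used only by "vxxjvxvjjv"; the node for "v" still has the child "v", so pruning stops there.
Nodes removed: 9

9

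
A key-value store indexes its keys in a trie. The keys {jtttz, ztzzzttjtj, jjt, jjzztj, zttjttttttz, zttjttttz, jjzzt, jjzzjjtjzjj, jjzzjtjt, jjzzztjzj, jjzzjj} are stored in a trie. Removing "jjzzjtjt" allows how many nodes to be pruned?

3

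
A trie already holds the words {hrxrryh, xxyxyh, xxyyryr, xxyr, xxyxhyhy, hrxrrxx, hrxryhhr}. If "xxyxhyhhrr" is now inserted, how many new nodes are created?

"xxyxhyh" is already a path in the trie; the remaining "hrr" must be added.
New nodes needed: |"xxyxhyhhrr"| − 7 = 10 − 7 = 3.

3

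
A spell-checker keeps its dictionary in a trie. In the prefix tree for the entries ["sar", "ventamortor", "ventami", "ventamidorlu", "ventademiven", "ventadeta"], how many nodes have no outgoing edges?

Leaves are exactly the stored words that no other stored word extends.
Those words: "sar", "ventademiven", "ventadeta", "ventamidorlu", "ventamortor"
Leaf count: 5

5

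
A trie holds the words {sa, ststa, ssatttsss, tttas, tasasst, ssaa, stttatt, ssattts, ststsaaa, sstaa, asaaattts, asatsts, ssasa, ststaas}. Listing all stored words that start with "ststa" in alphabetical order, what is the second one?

Filter for "ststa…" and sort: "ststa", "ststaas"
The 2nd is ststaas.

ststaas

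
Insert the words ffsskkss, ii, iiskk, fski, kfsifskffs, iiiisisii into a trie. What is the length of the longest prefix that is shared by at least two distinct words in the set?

Equivalently: take the maximum, over all pairs, of their longest common prefix length.
e.g. "ii" and "iiiisisii" share the prefix "ii" of length 2; no pair shares a longer one.
Longest shared-prefix length: 2

2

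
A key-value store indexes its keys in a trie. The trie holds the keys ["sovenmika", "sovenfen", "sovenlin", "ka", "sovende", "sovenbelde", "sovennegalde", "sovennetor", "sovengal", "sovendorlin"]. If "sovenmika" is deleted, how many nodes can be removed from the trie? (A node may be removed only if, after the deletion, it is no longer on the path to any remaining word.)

4

Walk "sovenmika" from the leaf back toward the root, removing each node that no remaining word uses.
The suffix "mika" (4 nodes) is used only by "sovenmika"; the node for "soven" still has the child "f", so pruning stops there.
Nodes removed: 4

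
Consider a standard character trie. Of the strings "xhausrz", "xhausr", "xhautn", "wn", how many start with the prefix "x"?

3

Walk to "x"; the words in its subtree are exactly those with that prefix.
Matches: "xhausr", "xhausrz", "xhautn"
Count: 3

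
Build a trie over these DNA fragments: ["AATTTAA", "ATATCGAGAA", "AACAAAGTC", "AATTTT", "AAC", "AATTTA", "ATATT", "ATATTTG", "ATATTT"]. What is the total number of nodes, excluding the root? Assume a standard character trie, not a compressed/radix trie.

Insert word by word; a character creates a node only if that edge doesn't already exist:
  "AATTTAA" → 7 new (A, A, T, T, T, A, A)
  "ATATCGAGAA" → prefix "A" already present; 9 new (T, A, T, C, G, A, G, A, A)
  "AACAAAGTC" → prefix "AA" already present; 7 new (C, A, A, A, G, T, C)
  "AATTTT" → prefix "AATTT" already present; 1 new (T)
  "AAC" → prefix "AAC" already present; 0 new (none)
  "AATTTA" → prefix "AATTTA" already present; 0 new (none)
  "ATATT" → prefix "ATAT" already present; 1 new (T)
  "ATATTTG" → prefix "ATATT" already present; 2 new (T, G)
  "ATATTT" → prefix "ATATTT" already present; 0 new (none)
Total nodes = 7 + 9 + 7 + 1 + 0 + 0 + 1 + 2 + 0 = 27

27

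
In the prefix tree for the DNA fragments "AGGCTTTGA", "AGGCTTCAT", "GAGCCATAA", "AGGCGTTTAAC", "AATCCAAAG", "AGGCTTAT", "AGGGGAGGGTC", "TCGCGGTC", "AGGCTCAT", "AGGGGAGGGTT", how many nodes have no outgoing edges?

10

A leaf is a node with no children — equivalently, the end of a word that is not a proper prefix of any other stored word.
Those words: "AATCCAAAG", "AGGCGTTTAAC", "AGGCTCAT", "AGGCTTAT", "AGGCTTCAT", "AGGCTTTGA", "AGGGGAGGGTC", "AGGGGAGGGTT", "GAGCCATAA", "TCGCGGTC"
Leaf count: 10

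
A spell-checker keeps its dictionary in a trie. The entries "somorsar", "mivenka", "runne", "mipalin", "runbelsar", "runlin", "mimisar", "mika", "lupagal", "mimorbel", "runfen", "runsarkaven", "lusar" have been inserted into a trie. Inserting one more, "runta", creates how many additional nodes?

"run" is already a path in the trie; the remaining "ta" must be added.
Each of the 2 remaining characters creates one node.

2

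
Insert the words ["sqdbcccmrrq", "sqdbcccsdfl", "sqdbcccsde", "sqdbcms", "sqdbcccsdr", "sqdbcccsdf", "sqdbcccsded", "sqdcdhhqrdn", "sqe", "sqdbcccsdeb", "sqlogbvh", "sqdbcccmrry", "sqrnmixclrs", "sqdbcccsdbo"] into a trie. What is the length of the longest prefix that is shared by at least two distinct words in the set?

10

The deepest shared node is where two words last agree before diverging.
e.g. "sqdbcccmrrq" and "sqdbcccmrry" share the prefix "sqdbcccmrr" of length 10; no pair shares a longer one.
Longest shared-prefix length: 10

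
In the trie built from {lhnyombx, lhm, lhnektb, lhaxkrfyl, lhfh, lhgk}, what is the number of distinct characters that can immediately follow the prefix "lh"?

Follow the path "lh" to its node, then look at its outgoing edges.
Distinct next characters after "lh": a, f, g, m, n.
That node has 5 child edges.

5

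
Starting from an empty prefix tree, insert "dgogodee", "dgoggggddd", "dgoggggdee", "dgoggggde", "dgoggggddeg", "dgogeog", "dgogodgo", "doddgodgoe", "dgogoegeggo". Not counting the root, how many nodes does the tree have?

38

Trace insertions, counting only characters that open a new branch:
  "dgogodee" → 8 new (d, g, o, g, o, d, e, e)
  "dgoggggddd" → prefix "dgog" already present; 6 new (g, g, g, d, d, d)
  "dgoggggdee" → prefix "dgoggggd" already present; 2 new (e, e)
  "dgoggggde" → prefix "dgoggggde" already present; 0 new (none)
  "dgoggggddeg" → prefix "dgoggggdd" already present; 2 new (e, g)
  "dgogeog" → prefix "dgog" already present; 3 new (e, o, g)
  "dgogodgo" → prefix "dgogod" already present; 2 new (g, o)
  "doddgodgoe" → prefix "d" already present; 9 new (o, d, d, g, o, d, g, o, e)
  "dgogoegeggo" → prefix "dgogo" already present; 6 new (e, g, e, g, g, o)
Total nodes = 8 + 6 + 2 + 0 + 2 + 3 + 2 + 9 + 6 = 38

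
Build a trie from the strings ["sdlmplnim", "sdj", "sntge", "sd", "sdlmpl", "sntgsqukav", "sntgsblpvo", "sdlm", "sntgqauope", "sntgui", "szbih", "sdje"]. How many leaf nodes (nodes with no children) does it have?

8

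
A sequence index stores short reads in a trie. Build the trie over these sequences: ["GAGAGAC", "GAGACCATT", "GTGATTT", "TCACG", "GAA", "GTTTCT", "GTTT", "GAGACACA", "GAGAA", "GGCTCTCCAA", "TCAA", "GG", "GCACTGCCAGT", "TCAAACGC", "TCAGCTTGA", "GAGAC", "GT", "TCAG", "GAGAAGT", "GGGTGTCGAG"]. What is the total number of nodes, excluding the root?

Count nodes per top-level branch (shared prefixes stored once):
  'G'-branch (GAA, GAGAA, GAGAAGT, GAGAC, GAGACACA, GAGACCATT, GAGAGAC, GCACTGCCAGT, GG, GGCTCTCCAA, GGGTGTCGAG, GT, GTGATTT, GTTT, GTTTCT): 56 nodes
  'T'-branch (TCAA, TCAAACGC, TCACG, TCAG, TCAGCTTGA): 16 nodes
Sum: 72

72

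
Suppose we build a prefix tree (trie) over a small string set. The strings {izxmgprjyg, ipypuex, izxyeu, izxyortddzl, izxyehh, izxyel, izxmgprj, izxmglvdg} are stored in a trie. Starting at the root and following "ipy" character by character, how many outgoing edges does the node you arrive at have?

Follow the path "ipy" to its node, then look at its outgoing edges.
Characters that immediately follow "ipy" among the stored strings: {p}.
That node has 1 child edge.

1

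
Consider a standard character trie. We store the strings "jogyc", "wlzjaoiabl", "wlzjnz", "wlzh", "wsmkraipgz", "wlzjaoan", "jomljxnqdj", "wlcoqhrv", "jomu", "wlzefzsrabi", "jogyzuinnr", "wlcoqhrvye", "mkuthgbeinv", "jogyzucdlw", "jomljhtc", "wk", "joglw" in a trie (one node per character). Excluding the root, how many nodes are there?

For each word, the new-node count is its length minus the longest prefix already in the trie:
  "jogyc" → 5 new (j, o, g, y, c)
  "wlzjaoiabl" → 10 new (w, l, z, j, a, o, i, a, b, l)
  "wlzjnz" → prefix "wlzj" already present; 2 new (n, z)
  "wlzh" → prefix "wlz" already present; 1 new (h)
  "wsmkraipgz" → prefix "w" already present; 9 new (s, m, k, r, a, i, p, g, z)
  "wlzjaoan" → prefix "wlzjao" already present; 2 new (a, n)
  "jomljxnqdj" → prefix "jo" already present; 8 new (m, l, j, x, n, q, d, j)
  "wlcoqhrv" → prefix "wl" already present; 6 new (c, o, q, h, r, v)
  "jomu" → prefix "jom" already present; 1 new (u)
  "wlzefzsrabi" → prefix "wlz" already present; 8 new (e, f, z, s, r, a, b, i)
  "jogyzuinnr" → prefix "jogy" already present; 6 new (z, u, i, n, n, r)
  "wlcoqhrvye" → prefix "wlcoqhrv" already present; 2 new (y, e)
  "mkuthgbeinv" → 11 new (m, k, u, t, h, g, b, e, i, n, v)
  "jogyzucdlw" → prefix "jogyzu" already present; 4 new (c, d, l, w)
  "jomljhtc" → prefix "jomlj" already present; 3 new (h, t, c)
  "wk" → prefix "w" already present; 1 new (k)
  "joglw" → prefix "jog" already present; 2 new (l, w)
Total nodes = 5 + 10 + 2 + 1 + 9 + 2 + 8 + 6 + 1 + 8 + 6 + 2 + 11 + 4 + 3 + 1 + 2 = 81

81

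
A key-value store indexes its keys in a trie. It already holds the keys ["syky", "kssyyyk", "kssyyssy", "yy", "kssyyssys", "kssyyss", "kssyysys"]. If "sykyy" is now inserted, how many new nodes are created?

1

Walking "sykyy" from the root, the first 4 characters ("syky") follow existing edges; "y" is the first miss.
New nodes needed: |"sykyy"| − 4 = 5 − 4 = 1.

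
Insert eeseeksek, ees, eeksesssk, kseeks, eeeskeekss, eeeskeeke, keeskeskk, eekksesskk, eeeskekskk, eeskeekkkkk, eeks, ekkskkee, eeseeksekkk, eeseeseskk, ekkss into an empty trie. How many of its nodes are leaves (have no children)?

12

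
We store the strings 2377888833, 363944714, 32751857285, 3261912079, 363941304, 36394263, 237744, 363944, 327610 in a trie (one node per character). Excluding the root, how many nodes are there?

Insert word by word; a character creates a node only if that edge doesn't already exist:
  "2377888833" → 10 new (2, 3, 7, 7, 8, 8, 8, 8, 3, 3)
  "363944714" → 9 new (3, 6, 3, 9, 4, 4, 7, 1, 4)
  "32751857285" → prefix "3" already present; 10 new (2, 7, 5, 1, 8, 5, 7, 2, 8, 5)
  "3261912079" → prefix "32" already present; 8 new (6, 1, 9, 1, 2, 0, 7, 9)
  "363941304" → prefix "36394" already present; 4 new (1, 3, 0, 4)
  "36394263" → prefix "36394" already present; 3 new (2, 6, 3)
  "237744" → prefix "2377" already present; 2 new (4, 4)
  "363944" → prefix "363944" already present; 0 new (none)
  "327610" → prefix "327" already present; 3 new (6, 1, 0)
Total nodes = 10 + 9 + 10 + 8 + 4 + 3 + 2 + 0 + 3 = 49

49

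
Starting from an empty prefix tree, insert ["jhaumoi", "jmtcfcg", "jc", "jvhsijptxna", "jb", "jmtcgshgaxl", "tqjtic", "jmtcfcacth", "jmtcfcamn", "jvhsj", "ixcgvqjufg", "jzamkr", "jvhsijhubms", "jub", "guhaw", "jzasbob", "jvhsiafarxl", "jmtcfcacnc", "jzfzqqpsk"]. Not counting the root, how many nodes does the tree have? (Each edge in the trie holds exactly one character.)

Insert word by word; a character creates a node only if that edge doesn't already exist:
  "jhaumoi" → 7 new (j, h, a, u, m, o, i)
  "jmtcfcg" → prefix "j" already present; 6 new (m, t, c, f, c, g)
  "jc" → prefix "j" already present; 1 new (c)
  "jvhsijptxna" → prefix "j" already present; 10 new (v, h, s, i, j, p, t, x, n, a)
  "jb" → prefix "j" already present; 1 new (b)
  "jmtcgshgaxl" → prefix "jmtc" already present; 7 new (g, s, h, g, a, x, l)
  "tqjtic" → 6 new (t, q, j, t, i, c)
  "jmtcfcacth" → prefix "jmtcfc" already present; 4 new (a, c, t, h)
  "jmtcfcamn" → prefix "jmtcfca" already present; 2 new (m, n)
  "jvhsj" → prefix "jvhs" already present; 1 new (j)
  "ixcgvqjufg" → 10 new (i, x, c, g, v, q, j, u, f, g)
  "jzamkr" → prefix "j" already present; 5 new (z, a, m, k, r)
  "jvhsijhubms" → prefix "jvhsij" already present; 5 new (h, u, b, m, s)
  "jub" → prefix "j" already present; 2 new (u, b)
  "guhaw" → 5 new (g, u, h, a, w)
  "jzasbob" → prefix "jza" already present; 4 new (s, b, o, b)
  "jvhsiafarxl" → prefix "jvhsi" already present; 6 new (a, f, a, r, x, l)
  "jmtcfcacnc" → prefix "jmtcfcac" already present; 2 new (n, c)
  "jzfzqqpsk" → prefix "jz" already present; 7 new (f, z, q, q, p, s, k)
Total nodes = 7 + 6 + 1 + 10 + 1 + 7 + 6 + 4 + 2 + 1 + 10 + 5 + 5 + 2 + 5 + 4 + 6 + 2 + 7 = 91

91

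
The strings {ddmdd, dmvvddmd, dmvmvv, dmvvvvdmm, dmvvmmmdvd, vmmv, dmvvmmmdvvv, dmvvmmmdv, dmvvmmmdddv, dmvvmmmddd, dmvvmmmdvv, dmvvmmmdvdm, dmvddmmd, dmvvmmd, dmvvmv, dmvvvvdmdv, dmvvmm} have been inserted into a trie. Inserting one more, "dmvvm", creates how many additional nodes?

0

Every character of "dmvvm" already lies on an existing path (it is a prefix of some stored word).
No new nodes are needed: 0.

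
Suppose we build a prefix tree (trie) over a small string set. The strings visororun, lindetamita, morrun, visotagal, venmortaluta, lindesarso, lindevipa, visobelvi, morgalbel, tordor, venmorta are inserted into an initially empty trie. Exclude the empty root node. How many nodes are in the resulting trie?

For each word, the new-node count is its length minus the longest prefix already in the trie:
  "visororun" → 9 new (v, i, s, o, r, o, r, u, n)
  "lindetamita" → 11 new (l, i, n, d, e, t, a, m, i, t, a)
  "morrun" → 6 new (m, o, r, r, u, n)
  "visotagal" → prefix "viso" already present; 5 new (t, a, g, a, l)
  "venmortaluta" → prefix "v" already present; 11 new (e, n, m, o, r, t, a, l, u, t, a)
  "lindesarso" → prefix "linde" already present; 5 new (s, a, r, s, o)
  "lindevipa" → prefix "linde" already present; 4 new (v, i, p, a)
  "visobelvi" → prefix "viso" already present; 5 new (b, e, l, v, i)
  "morgalbel" → prefix "mor" already present; 6 new (g, a, l, b, e, l)
  "tordor" → 6 new (t, o, r, d, o, r)
  "venmorta" → prefix "venmorta" already present; 0 new (none)
Total nodes = 9 + 11 + 6 + 5 + 11 + 5 + 4 + 5 + 6 + 6 + 0 = 68

68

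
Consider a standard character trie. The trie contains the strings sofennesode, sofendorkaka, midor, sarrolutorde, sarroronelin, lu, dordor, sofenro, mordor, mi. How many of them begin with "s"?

5

Traverse to the node for "s", then collect every word in that subtree.
Words under "s": sarrolutorde, sarroronelin, sofendorkaka, sofennesode, sofenro
Count: 5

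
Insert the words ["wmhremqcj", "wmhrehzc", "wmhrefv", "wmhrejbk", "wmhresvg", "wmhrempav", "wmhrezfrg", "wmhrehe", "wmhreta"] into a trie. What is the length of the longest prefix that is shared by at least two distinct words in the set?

The deepest shared node is where two words last agree before diverging.
e.g. "wmhrehe" and "wmhrehzc" share the prefix "wmhreh" of length 6; no pair shares a longer one.
Longest shared-prefix length: 6

6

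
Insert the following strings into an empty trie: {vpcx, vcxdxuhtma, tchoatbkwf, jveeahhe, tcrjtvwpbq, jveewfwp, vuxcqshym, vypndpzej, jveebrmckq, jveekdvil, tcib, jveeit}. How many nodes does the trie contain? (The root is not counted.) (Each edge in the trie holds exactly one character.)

Insert word by word; a character creates a node only if that edge doesn't already exist:
  "vpcx" → 4 new (v, p, c, x)
  "vcxdxuhtma" → prefix "v" already present; 9 new (c, x, d, x, u, h, t, m, a)
  "tchoatbkwf" → 10 new (t, c, h, o, a, t, b, k, w, f)
  "jveeahhe" → 8 new (j, v, e, e, a, h, h, e)
  "tcrjtvwpbq" → prefix "tc" already present; 8 new (r, j, t, v, w, p, b, q)
  "jveewfwp" → prefix "jvee" already present; 4 new (w, f, w, p)
  "vuxcqshym" → prefix "v" already present; 8 new (u, x, c, q, s, h, y, m)
  "vypndpzej" → prefix "v" already present; 8 new (y, p, n, d, p, z, e, j)
  "jveebrmckq" → prefix "jvee" already present; 6 new (b, r, m, c, k, q)
  "jveekdvil" → prefix "jvee" already present; 5 new (k, d, v, i, l)
  "tcib" → prefix "tc" already present; 2 new (i, b)
  "jveeit" → prefix "jvee" already present; 2 new (i, t)
Total nodes = 4 + 9 + 10 + 8 + 8 + 4 + 8 + 8 + 6 + 5 + 2 + 2 = 74

74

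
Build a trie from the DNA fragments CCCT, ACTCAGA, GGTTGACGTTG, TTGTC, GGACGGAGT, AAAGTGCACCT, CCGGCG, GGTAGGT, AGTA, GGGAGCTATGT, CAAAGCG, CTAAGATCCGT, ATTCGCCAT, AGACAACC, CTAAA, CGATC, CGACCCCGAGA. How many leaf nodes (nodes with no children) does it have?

Leaves are exactly the stored words that no other stored word extends.
Those words: "AAAGTGCACCT", "ACTCAGA", "AGACAACC", "AGTA", "ATTCGCCAT", "CAAAGCG", "CCCT", "CCGGCG", "CGACCCCGAGA", "CGATC", "CTAAA", "CTAAGATCCGT", "GGACGGAGT", "GGGAGCTATGT", "GGTAGGT", "GGTTGACGTTG", "TTGTC"
Leaf count: 17

17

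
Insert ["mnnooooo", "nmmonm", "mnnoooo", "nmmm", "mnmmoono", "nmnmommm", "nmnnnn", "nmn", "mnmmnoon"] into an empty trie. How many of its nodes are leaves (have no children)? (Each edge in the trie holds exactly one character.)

7

Leaves are exactly the stored words that no other stored word extends.
Those words: "mnmmnoon", "mnmmoono", "mnnooooo", "nmmm", "nmmonm", "nmnmommm", "nmnnnn"
Leaf count: 7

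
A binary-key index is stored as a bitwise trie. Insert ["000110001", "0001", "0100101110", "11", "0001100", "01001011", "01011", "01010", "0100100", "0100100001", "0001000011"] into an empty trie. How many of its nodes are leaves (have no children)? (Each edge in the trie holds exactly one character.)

Leaves are exactly the stored words that no other stored word extends.
Those words: "0001000011", "000110001", "0100100001", "0100101110", "01010", "01011", "11"
Leaf count: 7

7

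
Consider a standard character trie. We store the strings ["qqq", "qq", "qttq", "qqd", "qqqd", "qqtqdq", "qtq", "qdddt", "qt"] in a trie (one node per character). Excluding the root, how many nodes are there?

17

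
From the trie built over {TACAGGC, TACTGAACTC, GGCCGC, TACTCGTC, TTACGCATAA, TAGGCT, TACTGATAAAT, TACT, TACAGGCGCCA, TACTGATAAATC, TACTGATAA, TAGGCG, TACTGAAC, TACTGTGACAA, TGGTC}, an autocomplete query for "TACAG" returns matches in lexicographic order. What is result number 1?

TACAGGC

DFS of the "TACAG" subtree visits, in order: "TACAGGC", "TACAGGCGCCA"
Position 1: TACAGGC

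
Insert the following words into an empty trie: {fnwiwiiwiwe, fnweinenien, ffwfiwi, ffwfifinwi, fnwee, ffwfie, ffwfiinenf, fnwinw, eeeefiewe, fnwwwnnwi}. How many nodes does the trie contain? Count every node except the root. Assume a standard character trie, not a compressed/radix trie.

54

Count nodes per top-level branch (shared prefixes stored once):
  'e'-branch (eeeefiewe): 9 nodes
  'f'-branch (ffwfie, ffwfifinwi, ffwfiinenf, ffwfiwi, fnwee, fnweinenien, fnwinw, fnwiwiiwiwe, fnwwwnnwi): 45 nodes
Sum: 54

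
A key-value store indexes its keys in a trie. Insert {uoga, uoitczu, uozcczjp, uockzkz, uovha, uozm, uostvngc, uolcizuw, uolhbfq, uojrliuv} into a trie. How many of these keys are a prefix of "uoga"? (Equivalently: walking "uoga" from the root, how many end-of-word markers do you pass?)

Check each prefix of "uoga" against the stored set — each match is an end-marker on the path.
Prefixes of the query that are stored words: "uoga"
Count: 1

1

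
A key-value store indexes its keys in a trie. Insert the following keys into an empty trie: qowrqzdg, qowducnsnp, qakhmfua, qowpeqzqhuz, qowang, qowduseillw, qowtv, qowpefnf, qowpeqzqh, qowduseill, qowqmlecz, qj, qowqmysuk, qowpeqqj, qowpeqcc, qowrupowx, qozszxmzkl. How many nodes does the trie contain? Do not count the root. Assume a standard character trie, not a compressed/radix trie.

72

Count nodes per top-level branch (shared prefixes stored once):
  'q'-branch (qakhmfua, qj, qowang, qowducnsnp, qowduseill, qowduseillw, qowpefnf, qowpeqcc, qowpeqqj, qowpeqzqh, qowpeqzqhuz, qowqmlecz, qowqmysuk, qowrqzdg, qowrupowx, qowtv, qozszxmzkl): 72 nodes
Sum: 72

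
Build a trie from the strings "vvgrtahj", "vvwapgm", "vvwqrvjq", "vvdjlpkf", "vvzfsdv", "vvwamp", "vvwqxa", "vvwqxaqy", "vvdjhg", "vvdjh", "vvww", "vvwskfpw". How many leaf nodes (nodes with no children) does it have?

Leaves are exactly the stored words that no other stored word extends.
Those words: "vvdjhg", "vvdjlpkf", "vvgrtahj", "vvwamp", "vvwapgm", "vvwqrvjq", "vvwqxaqy", "vvwskfpw", "vvww", "vvzfsdv"
Leaf count: 10

10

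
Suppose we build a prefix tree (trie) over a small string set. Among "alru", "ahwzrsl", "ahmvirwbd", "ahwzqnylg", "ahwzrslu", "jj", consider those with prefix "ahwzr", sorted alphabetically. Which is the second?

Filter for "ahwzr…" and sort: "ahwzrsl", "ahwzrslu"
The 2nd is ahwzrslu.

ahwzrslu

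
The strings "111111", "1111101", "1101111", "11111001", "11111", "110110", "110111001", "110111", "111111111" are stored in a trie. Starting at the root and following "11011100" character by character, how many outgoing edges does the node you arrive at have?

1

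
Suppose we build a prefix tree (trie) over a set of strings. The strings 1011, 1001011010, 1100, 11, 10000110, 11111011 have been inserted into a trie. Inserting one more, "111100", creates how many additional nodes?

2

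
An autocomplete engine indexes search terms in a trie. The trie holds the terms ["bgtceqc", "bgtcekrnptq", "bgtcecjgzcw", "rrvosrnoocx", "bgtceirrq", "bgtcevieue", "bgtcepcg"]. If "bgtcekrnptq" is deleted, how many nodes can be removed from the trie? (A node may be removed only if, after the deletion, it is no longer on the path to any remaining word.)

After clearing the end-marker at "bgtcekrnptq", prune upward until reaching a node still needed by another word.
The suffix "krnptq" (6 nodes) is used only by "bgtcekrnptq"; the node for "bgtce" still has the child "q", so pruning stops there.
Nodes removed: 6

6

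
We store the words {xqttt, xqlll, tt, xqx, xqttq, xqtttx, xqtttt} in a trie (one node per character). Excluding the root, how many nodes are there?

Trace insertions, counting only characters that open a new branch:
  "xqttt" → 5 new (x, q, t, t, t)
  "xqlll" → prefix "xq" already present; 3 new (l, l, l)
  "tt" → 2 new (t, t)
  "xqx" → prefix "xq" already present; 1 new (x)
  "xqttq" → prefix "xqtt" already present; 1 new (q)
  "xqtttx" → prefix "xqttt" already present; 1 new (x)
  "xqtttt" → prefix "xqttt" already present; 1 new (t)
Total nodes = 5 + 3 + 2 + 1 + 1 + 1 + 1 = 14

14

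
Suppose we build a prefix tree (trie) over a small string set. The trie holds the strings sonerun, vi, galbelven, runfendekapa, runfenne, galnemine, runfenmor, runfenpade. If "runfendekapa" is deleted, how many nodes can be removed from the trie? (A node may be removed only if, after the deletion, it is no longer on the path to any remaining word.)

6

A node on "runfendekapa"'s path can go only if nothing else ends at it or branches off below it.
The suffix "dekapa" (6 nodes) is used only by "runfendekapa"; the node for "runfen" still has the child "n", so pruning stops there.
Nodes removed: 6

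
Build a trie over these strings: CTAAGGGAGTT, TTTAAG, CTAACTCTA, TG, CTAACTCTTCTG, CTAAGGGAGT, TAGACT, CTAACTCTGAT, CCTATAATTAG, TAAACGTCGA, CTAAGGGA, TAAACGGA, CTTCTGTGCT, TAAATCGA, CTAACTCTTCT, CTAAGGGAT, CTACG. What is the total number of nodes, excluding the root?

70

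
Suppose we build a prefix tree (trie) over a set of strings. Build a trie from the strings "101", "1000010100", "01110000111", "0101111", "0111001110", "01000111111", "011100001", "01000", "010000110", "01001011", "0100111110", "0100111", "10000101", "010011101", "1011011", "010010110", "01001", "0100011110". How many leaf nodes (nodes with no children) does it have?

A leaf is a node with no children — equivalently, the end of a word that is not a proper prefix of any other stored word.
Those words: "010000110", "0100011110", "01000111111", "010010110", "010011101", "0100111110", "0101111", "01110000111", "0111001110", "1000010100", "1011011"
Leaf count: 11

11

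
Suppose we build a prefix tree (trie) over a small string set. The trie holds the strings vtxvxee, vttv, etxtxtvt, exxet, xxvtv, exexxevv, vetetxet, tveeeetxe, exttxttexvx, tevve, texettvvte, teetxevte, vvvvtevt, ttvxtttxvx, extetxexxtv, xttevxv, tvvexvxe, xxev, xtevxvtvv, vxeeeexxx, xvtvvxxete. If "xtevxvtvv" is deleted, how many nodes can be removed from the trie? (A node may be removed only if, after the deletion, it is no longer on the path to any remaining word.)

7

A node on "xtevxvtvv"'s path can go only if nothing else ends at it or branches off below it.
The suffix "evxvtvv" (7 nodes) is used only by "xtevxvtvv"; the node for "xt" still has the child "t", so pruning stops there.
Nodes removed: 7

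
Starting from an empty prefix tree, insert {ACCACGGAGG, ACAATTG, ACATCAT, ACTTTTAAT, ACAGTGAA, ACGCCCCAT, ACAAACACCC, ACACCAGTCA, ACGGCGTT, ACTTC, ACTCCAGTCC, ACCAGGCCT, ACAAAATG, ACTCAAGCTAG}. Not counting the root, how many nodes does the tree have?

For each word, the new-node count is its length minus the longest prefix already in the trie:
  "ACCACGGAGG" → 10 new (A, C, C, A, C, G, G, A, G, G)
  "ACAATTG" → prefix "AC" already present; 5 new (A, A, T, T, G)
  "ACATCAT" → prefix "ACA" already present; 4 new (T, C, A, T)
  "ACTTTTAAT" → prefix "AC" already present; 7 new (T, T, T, T, A, A, T)
  "ACAGTGAA" → prefix "ACA" already present; 5 new (G, T, G, A, A)
  "ACGCCCCAT" → prefix "AC" already present; 7 new (G, C, C, C, C, A, T)
  "ACAAACACCC" → prefix "ACAA" already present; 6 new (A, C, A, C, C, C)
  "ACACCAGTCA" → prefix "ACA" already present; 7 new (C, C, A, G, T, C, A)
  "ACGGCGTT" → prefix "ACG" already present; 5 new (G, C, G, T, T)
  "ACTTC" → prefix "ACTT" already present; 1 new (C)
  "ACTCCAGTCC" → prefix "ACT" already present; 7 new (C, C, A, G, T, C, C)
  "ACCAGGCCT" → prefix "ACCA" already present; 5 new (G, G, C, C, T)
  "ACAAAATG" → prefix "ACAAA" already present; 3 new (A, T, G)
  "ACTCAAGCTAG" → prefix "ACTC" already present; 7 new (A, A, G, C, T, A, G)
Total nodes = 10 + 5 + 4 + 7 + 5 + 7 + 6 + 7 + 5 + 1 + 7 + 5 + 3 + 7 = 79

79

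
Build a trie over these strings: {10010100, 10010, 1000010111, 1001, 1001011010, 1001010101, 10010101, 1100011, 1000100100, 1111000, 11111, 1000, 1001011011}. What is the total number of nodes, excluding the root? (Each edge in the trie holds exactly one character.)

41

Count nodes per top-level branch (shared prefixes stored once):
  '1'-branch (1000, 1000010111, 1000100100, 1001, 10010, 10010100, 10010101, 1001010101, 1001011010, 1001011011, 1100011, 1111000, 11111): 41 nodes
Sum: 41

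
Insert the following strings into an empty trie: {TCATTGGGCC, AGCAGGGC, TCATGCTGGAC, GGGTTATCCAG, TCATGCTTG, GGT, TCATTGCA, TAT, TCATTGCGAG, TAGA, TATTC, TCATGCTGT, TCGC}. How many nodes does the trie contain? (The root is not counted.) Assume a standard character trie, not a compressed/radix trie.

53

For each word, the new-node count is its length minus the longest prefix already in the trie:
  "TCATTGGGCC" → 10 new (T, C, A, T, T, G, G, G, C, C)
  "AGCAGGGC" → 8 new (A, G, C, A, G, G, G, C)
  "TCATGCTGGAC" → prefix "TCAT" already present; 7 new (G, C, T, G, G, A, C)
  "GGGTTATCCAG" → 11 new (G, G, G, T, T, A, T, C, C, A, G)
  "TCATGCTTG" → prefix "TCATGCT" already present; 2 new (T, G)
  "GGT" → prefix "GG" already present; 1 new (T)
  "TCATTGCA" → prefix "TCATTG" already present; 2 new (C, A)
  "TAT" → prefix "T" already present; 2 new (A, T)
  "TCATTGCGAG" → prefix "TCATTGC" already present; 3 new (G, A, G)
  "TAGA" → prefix "TA" already present; 2 new (G, A)
  "TATTC" → prefix "TAT" already present; 2 new (T, C)
  "TCATGCTGT" → prefix "TCATGCTG" already present; 1 new (T)
  "TCGC" → prefix "TC" already present; 2 new (G, C)
Total nodes = 10 + 8 + 7 + 11 + 2 + 1 + 2 + 2 + 3 + 2 + 2 + 1 + 2 = 53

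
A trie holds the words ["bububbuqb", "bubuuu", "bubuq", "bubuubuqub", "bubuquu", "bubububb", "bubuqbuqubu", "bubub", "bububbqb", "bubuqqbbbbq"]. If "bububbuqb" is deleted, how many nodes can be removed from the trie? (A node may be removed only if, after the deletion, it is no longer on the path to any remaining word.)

Walk "bububbuqb" from the leaf back toward the root, removing each node that no remaining word uses.
The suffix "uqb" (3 nodes) is used only by "bububbuqb"; the node for "bububb" still has the child "q", so pruning stops there.
Nodes removed: 3

3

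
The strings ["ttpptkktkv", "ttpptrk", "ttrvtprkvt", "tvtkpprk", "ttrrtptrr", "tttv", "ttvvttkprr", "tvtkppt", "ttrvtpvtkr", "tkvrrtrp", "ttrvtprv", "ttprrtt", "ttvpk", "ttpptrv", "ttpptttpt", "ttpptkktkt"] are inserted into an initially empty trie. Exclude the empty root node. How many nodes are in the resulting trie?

Count nodes per top-level branch (shared prefixes stored once):
  't'-branch (tkvrrtrp, ttpptkktkt, ttpptkktkv, ttpptrk, ttpptrv, ttpptttpt, ttprrtt, ttrrtptrr, ttrvtprkvt, ttrvtprv, ttrvtpvtkr, tttv, ttvpk, ttvvttkprr, tvtkpprk, tvtkppt): 68 nodes
Sum: 68

68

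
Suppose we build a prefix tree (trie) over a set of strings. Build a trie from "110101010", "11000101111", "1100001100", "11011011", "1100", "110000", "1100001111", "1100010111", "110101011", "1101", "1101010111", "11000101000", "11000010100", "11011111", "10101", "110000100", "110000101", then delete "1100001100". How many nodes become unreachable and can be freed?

2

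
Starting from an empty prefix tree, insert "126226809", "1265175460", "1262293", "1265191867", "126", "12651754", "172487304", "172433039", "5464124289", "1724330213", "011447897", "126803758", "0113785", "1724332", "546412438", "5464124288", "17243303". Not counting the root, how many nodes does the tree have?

For each word, the new-node count is its length minus the longest prefix already in the trie:
  "126226809" → 9 new (1, 2, 6, 2, 2, 6, 8, 0, 9)
  "1265175460" → prefix "126" already present; 7 new (5, 1, 7, 5, 4, 6, 0)
  "1262293" → prefix "12622" already present; 2 new (9, 3)
  "1265191867" → prefix "12651" already present; 5 new (9, 1, 8, 6, 7)
  "126" → prefix "126" already present; 0 new (none)
  "12651754" → prefix "12651754" already present; 0 new (none)
  "172487304" → prefix "1" already present; 8 new (7, 2, 4, 8, 7, 3, 0, 4)
  "172433039" → prefix "1724" already present; 5 new (3, 3, 0, 3, 9)
  "5464124289" → 10 new (5, 4, 6, 4, 1, 2, 4, 2, 8, 9)
  "1724330213" → prefix "1724330" already present; 3 new (2, 1, 3)
  "011447897" → 9 new (0, 1, 1, 4, 4, 7, 8, 9, 7)
  "126803758" → prefix "126" already present; 6 new (8, 0, 3, 7, 5, 8)
  "0113785" → prefix "011" already present; 4 new (3, 7, 8, 5)
  "1724332" → prefix "172433" already present; 1 new (2)
  "546412438" → prefix "5464124" already present; 2 new (3, 8)
  "5464124288" → prefix "546412428" already present; 1 new (8)
  "17243303" → prefix "17243303" already present; 0 new (none)
Total nodes = 9 + 7 + 2 + 5 + 0 + 0 + 8 + 5 + 10 + 3 + 9 + 6 + 4 + 1 + 2 + 1 + 0 = 72

72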